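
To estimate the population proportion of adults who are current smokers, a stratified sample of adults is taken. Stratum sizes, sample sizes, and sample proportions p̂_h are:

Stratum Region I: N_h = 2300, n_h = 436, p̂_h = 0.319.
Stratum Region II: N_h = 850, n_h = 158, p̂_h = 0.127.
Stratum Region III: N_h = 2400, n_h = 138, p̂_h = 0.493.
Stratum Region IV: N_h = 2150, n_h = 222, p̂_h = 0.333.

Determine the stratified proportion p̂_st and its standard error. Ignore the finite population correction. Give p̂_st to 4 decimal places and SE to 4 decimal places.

p̂_st ≈ 0.3559, SE ≈ 0.0176

N = 7700; stratum weights W_h = N_h/N.
p̂_st = Σ W_h p̂_h = (2300·0.319 + 850·0.127 + 2400·0.493 + 2150·0.333)/7700 = 0.35595
V̂(p̂_st) = Σ W_h² p̂_h(1−p̂_h)/(n_h−1):
  stratum Region I: (2300/7700)²·0.319·0.681/435 = 4.45577e-05
  stratum Region II: (850/7700)²·0.127·0.873/157 = 8.60547e-06
  stratum Region III: (2400/7700)²·0.493·0.507/137 = 0.000177246
  stratum Region IV: (2150/7700)²·0.333·0.667/221 = 7.83562e-05
V̂(p̂_st) = 0.000308765; SE = √V̂ = 0.0175717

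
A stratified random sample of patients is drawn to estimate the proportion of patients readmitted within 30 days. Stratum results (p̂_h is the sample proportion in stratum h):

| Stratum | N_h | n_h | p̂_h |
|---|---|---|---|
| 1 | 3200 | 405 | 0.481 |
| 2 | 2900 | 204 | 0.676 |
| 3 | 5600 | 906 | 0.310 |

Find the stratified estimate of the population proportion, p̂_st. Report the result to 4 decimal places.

N = 11700; stratum weights W_h = N_h/N.
p̂_st = Σ W_h p̂_h = (3200·0.481 + 2900·0.676 + 5600·0.310)/11700 = 0.44749

p̂_st ≈ 0.4475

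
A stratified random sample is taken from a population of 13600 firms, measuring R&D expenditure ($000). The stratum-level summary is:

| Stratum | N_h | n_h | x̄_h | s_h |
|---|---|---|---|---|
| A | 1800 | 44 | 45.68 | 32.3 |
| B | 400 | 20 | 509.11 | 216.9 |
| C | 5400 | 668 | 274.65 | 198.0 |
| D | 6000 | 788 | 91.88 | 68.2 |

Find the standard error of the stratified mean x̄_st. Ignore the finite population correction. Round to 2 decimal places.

SE(x̄_st) ≈ 3.58

V̂(x̄_st) = Σ W_h² s_h²/n_h, with W_h = N_h/N and N = 13600:
  stratum A: (1800/13600)²·32.3²/44 = 0.415355
  stratum B: (400/13600)²·216.9²/20 = 2.03484
  stratum C: (5400/13600)²·198.0²/668 = 9.2526
  stratum D: (6000/13600)²·68.2²/788 = 1.14886
V̂(x̄_st) = 12.8517
SE(x̄_st) = √12.8517 = 3.58492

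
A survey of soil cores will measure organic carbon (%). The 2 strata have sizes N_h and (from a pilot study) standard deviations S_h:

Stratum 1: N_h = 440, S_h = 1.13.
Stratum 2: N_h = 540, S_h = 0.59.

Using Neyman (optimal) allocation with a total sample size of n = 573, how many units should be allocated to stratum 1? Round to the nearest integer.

349

Neyman allocation: n_h = n · N_h S_h / Σ N_i S_i, with n = 573.
  stratum 1: N_h·S_h = 440·1.13 = 497.20
  stratum 2: N_h·S_h = 540·0.59 = 318.60
Σ N_h S_h = 815.80
n for stratum 1 = 573·497.20/815.80 = 349.222 → 349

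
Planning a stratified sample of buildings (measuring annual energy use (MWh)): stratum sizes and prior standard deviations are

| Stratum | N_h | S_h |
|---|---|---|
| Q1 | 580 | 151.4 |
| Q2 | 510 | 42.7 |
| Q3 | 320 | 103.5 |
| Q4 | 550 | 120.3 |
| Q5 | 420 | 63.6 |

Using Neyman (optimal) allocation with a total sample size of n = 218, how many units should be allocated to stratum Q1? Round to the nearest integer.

Neyman allocation: n_h = n · N_h S_h / Σ N_i S_i, with n = 218.
  stratum Q1: N_h·S_h = 580·151.4 = 87812.00
  stratum Q2: N_h·S_h = 510·42.7 = 21777.00
  stratum Q3: N_h·S_h = 320·103.5 = 33120.00
  stratum Q4: N_h·S_h = 550·120.3 = 66165.00
  stratum Q5: N_h·S_h = 420·63.6 = 26712.00
Σ N_h S_h = 235586.00
n for stratum Q1 = 218·87812.00/235586.00 = 81.257 → 81

81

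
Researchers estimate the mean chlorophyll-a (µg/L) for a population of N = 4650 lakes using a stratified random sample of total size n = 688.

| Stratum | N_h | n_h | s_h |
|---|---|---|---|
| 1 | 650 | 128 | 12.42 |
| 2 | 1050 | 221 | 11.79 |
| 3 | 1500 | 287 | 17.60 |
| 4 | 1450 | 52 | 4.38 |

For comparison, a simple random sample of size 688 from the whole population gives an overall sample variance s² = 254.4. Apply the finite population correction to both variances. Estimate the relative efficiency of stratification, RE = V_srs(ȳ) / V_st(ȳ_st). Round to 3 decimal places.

RE ≈ 1.857

V̂(ȳ_st) = Σ W_h² (1 − n_h/N_h) s_h²/n_h, with W_h = N_h/N and N = 4650:
  stratum 1: (650/4650)²·(1 − 128/650)·12.42²/128 = 0.0189109
  stratum 2: (1050/4650)²·(1 − 221/1050)·11.79²/221 = 0.0253206
  stratum 3: (1500/4650)²·(1 − 287/1500)·17.60²/287 = 0.0908217
  stratum 4: (1450/4650)²·(1 − 52/1450)·4.38²/52 = 0.0345871
V_st = 0.16964
V_srs = (1 − 688/4650)·254.4/688 = 0.315058
Relative efficiency = V_srs / V_st = 0.315058/0.16964 = 1.8572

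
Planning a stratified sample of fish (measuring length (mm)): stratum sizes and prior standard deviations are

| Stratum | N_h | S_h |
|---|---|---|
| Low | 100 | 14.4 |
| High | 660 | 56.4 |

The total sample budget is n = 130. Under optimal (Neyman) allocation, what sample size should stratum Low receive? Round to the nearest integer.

5

Neyman allocation: n_h = n · N_h S_h / Σ N_i S_i, with n = 130.
  stratum Low: N_h·S_h = 100·14.4 = 1440.00
  stratum High: N_h·S_h = 660·56.4 = 37224.00
Σ N_h S_h = 38664.00
n for stratum Low = 130·1440.00/38664.00 = 4.842 → 5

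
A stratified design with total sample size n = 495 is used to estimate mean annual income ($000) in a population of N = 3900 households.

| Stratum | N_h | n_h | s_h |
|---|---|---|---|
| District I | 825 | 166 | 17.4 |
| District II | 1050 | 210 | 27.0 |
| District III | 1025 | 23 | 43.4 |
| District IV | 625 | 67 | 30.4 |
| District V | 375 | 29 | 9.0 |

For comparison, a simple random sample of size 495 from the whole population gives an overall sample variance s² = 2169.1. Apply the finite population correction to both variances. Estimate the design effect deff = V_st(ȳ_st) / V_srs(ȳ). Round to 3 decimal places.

deff ≈ 1.604

V̂(ȳ_st) = Σ W_h² (1 − n_h/N_h) s_h²/n_h, with W_h = N_h/N and N = 3900:
  stratum District I: (825/3900)²·(1 − 166/825)·17.4²/166 = 0.0651929
  stratum District II: (1050/3900)²·(1 − 210/1050)·27.0²/210 = 0.201302
  stratum District III: (1025/3900)²·(1 − 23/1025)·43.4²/23 = 5.52986
  stratum District IV: (625/3900)²·(1 − 67/625)·30.4²/67 = 0.31627
  stratum District V: (375/3900)²·(1 − 29/375)·9.0²/29 = 0.0238268
V_st = 6.13645
V_srs = (1 − 495/3900)·2169.1/495 = 3.82584
deff = V_st / V_srs = 6.13645/3.82584 = 1.6039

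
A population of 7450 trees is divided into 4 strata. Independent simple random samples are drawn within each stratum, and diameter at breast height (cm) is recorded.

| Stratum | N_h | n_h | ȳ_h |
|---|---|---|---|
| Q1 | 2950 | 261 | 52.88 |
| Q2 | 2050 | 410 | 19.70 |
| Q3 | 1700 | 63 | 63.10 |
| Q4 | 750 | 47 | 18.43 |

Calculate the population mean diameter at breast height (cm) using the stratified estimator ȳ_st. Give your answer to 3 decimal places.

ȳ_st ≈ 42.614

N = Σ N_h = 7450. Stratum weights W_h = N_h/N.
ȳ_st = (2950·52.88 + 2050·19.70 + 1700·63.10 + 750·18.43) / 7450 = 42.61389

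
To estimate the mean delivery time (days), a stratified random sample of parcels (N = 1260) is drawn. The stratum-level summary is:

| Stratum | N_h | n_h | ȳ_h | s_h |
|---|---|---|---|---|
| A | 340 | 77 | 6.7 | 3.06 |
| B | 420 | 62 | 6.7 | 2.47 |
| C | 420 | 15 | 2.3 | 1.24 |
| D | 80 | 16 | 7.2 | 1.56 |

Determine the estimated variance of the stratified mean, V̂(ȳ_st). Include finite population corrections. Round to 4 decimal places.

V̂(ȳ_st) ≈ 0.0276

V̂(ȳ_st) = Σ W_h² (1 − n_h/N_h) s_h²/n_h, with W_h = N_h/N and N = 1260:
  stratum A: (340/1260)²·(1 − 77/340)·3.06²/77 = 0.00684929
  stratum B: (420/1260)²·(1 − 62/420)·2.47²/62 = 0.00931952
  stratum C: (420/1260)²·(1 − 15/420)·1.24²/15 = 0.0109829
  stratum D: (80/1260)²·(1 − 16/80)·1.56²/16 = 0.000490522
V̂(ȳ_st) = 0.0276422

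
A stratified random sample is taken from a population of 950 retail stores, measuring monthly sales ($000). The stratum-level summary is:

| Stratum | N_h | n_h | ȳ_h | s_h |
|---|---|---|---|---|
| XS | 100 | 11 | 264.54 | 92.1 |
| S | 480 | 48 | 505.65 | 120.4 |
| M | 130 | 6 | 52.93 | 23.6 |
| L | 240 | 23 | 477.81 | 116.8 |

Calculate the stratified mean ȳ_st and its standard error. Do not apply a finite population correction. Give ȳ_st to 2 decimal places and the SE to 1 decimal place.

ȳ_st = Σ W_h ȳ_h = (100·264.54 + 480·505.65 + 130·52.93 + 240·477.81)/950 = 411.28558
V̂(ȳ_st) = Σ W_h² s_h²/n_h, with W_h = N_h/N and N = 950:
  stratum XS: (100/950)²·92.1²/11 = 8.54436
  stratum S: (480/950)²·120.4²/48 = 77.0987
  stratum M: (130/950)²·23.6²/6 = 1.73825
  stratum L: (240/950)²·116.8²/23 = 37.8559
V̂(ȳ_st) = 125.237
SE(ȳ_st) = √125.237 = 11.1909

ȳ_st ≈ 411.29, SE ≈ 11.2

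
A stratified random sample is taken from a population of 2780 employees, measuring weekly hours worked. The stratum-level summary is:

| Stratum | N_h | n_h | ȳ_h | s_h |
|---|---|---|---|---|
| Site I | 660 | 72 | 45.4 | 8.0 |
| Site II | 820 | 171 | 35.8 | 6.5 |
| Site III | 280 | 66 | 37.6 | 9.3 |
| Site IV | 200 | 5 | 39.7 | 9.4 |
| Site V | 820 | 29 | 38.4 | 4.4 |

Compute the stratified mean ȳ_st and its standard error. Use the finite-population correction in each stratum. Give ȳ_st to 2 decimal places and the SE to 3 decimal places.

ȳ_st = Σ W_h ȳ_h = (660·45.4 + 820·35.8 + 280·37.6 + 200·39.7 + 820·38.4)/2780 = 39.30791
V̂(ȳ_st) = Σ W_h² (1 − n_h/N_h) s_h²/n_h, with W_h = N_h/N and N = 2780:
  stratum Site I: (660/2780)²·(1 − 72/660)·8.0²/72 = 0.0446354
  stratum Site II: (820/2780)²·(1 − 171/820)·6.5²/171 = 0.0170137
  stratum Site III: (280/2780)²·(1 − 66/280)·9.3²/66 = 0.0101602
  stratum Site IV: (200/2780)²·(1 − 5/200)·9.4²/5 = 0.0891786
  stratum Site V: (820/2780)²·(1 − 29/820)·4.4²/29 = 0.0560284
V̂(ȳ_st) = 0.217016
SE(ȳ_st) = √0.217016 = 0.46585

ȳ_st ≈ 39.31, SE ≈ 0.466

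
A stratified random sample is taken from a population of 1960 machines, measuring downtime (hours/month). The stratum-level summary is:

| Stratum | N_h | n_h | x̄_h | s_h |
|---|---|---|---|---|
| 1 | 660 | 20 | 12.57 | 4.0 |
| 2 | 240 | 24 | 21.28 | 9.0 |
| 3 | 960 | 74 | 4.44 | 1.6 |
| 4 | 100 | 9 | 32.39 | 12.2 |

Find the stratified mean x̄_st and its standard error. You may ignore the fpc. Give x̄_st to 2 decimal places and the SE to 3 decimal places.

x̄_st ≈ 10.67, SE ≈ 0.439

x̄_st = Σ W_h x̄_h = (660·12.57 + 240·21.28 + 960·4.44 + 100·32.39)/1960 = 10.66571
V̂(x̄_st) = Σ W_h² s_h²/n_h, with W_h = N_h/N and N = 1960:
  stratum 1: (660/1960)²·4.0²/20 = 0.0907122
  stratum 2: (240/1960)²·9.0²/24 = 0.0506039
  stratum 3: (960/1960)²·1.6²/74 = 0.00829924
  stratum 4: (100/1960)²·12.2²/9 = 0.0430492
V̂(x̄_st) = 0.192665
SE(x̄_st) = √0.192665 = 0.438936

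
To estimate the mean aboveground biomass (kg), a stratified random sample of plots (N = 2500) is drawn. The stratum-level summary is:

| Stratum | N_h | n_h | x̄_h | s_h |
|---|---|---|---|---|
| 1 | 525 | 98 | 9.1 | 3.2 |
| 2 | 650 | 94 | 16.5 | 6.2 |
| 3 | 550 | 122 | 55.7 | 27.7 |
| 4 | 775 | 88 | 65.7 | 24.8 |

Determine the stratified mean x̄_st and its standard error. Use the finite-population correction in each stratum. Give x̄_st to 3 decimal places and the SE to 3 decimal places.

x̄_st ≈ 38.822, SE ≈ 0.927

x̄_st = Σ W_h x̄_h = (525·9.1 + 650·16.5 + 550·55.7 + 775·65.7)/2500 = 38.82200
V̂(x̄_st) = Σ W_h² (1 − n_h/N_h) s_h²/n_h, with W_h = N_h/N and N = 2500:
  stratum 1: (525/2500)²·(1 − 98/525)·3.2²/98 = 0.00374784
  stratum 2: (650/2500)²·(1 − 94/650)·6.2²/94 = 0.0236463
  stratum 3: (550/2500)²·(1 − 122/550)·27.7²/122 = 0.236879
  stratum 4: (775/2500)²·(1 − 88/775)·24.8²/88 = 0.595387
V̂(x̄_st) = 0.85966
SE(x̄_st) = √0.85966 = 0.927178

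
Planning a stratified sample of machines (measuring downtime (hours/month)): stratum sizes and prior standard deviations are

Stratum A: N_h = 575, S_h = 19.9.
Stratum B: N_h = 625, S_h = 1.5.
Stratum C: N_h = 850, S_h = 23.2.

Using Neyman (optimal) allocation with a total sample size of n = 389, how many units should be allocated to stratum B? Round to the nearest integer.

11

Neyman allocation: n_h = n · N_h S_h / Σ N_i S_i, with n = 389.
  stratum A: N_h·S_h = 575·19.9 = 11442.50
  stratum B: N_h·S_h = 625·1.5 = 937.50
  stratum C: N_h·S_h = 850·23.2 = 19720.00
Σ N_h S_h = 32100.00
n for stratum B = 389·937.50/32100.00 = 11.361 → 11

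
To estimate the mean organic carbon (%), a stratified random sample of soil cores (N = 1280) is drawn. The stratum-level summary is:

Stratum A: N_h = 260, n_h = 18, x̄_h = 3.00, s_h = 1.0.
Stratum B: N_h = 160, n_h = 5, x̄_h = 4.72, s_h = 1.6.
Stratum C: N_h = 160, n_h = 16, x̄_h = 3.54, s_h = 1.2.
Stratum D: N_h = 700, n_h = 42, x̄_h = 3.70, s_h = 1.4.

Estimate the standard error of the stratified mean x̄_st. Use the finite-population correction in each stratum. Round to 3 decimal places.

SE(x̄_st) ≈ 0.156

V̂(x̄_st) = Σ W_h² (1 − n_h/N_h) s_h²/n_h, with W_h = N_h/N and N = 1280:
  stratum A: (260/1280)²·(1 − 18/260)·1.0²/18 = 0.00213352
  stratum B: (160/1280)²·(1 − 5/160)·1.6²/5 = 0.00775
  stratum C: (160/1280)²·(1 − 16/160)·1.2²/16 = 0.00126563
  stratum D: (700/1280)²·(1 − 42/700)·1.4²/42 = 0.0131193
V̂(x̄_st) = 0.0242684
SE(x̄_st) = √0.0242684 = 0.155783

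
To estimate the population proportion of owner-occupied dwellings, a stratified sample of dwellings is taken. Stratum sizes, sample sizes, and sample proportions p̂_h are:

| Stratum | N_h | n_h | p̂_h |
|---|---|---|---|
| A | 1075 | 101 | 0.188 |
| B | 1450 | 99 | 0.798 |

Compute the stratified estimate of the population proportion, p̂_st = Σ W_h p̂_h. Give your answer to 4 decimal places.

p̂_st ≈ 0.5383

N = 2525; stratum weights W_h = N_h/N.
p̂_st = Σ W_h p̂_h = (1075·0.188 + 1450·0.798)/2525 = 0.53830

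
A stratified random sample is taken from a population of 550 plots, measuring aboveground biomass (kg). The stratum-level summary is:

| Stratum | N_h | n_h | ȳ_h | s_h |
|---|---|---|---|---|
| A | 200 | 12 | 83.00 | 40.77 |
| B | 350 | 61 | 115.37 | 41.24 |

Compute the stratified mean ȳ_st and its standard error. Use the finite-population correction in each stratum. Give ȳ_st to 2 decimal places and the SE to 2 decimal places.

ȳ_st = Σ W_h ȳ_h = (200·83.00 + 350·115.37)/550 = 103.59909
V̂(ȳ_st) = Σ W_h² (1 − n_h/N_h) s_h²/n_h, with W_h = N_h/N and N = 550:
  stratum A: (200/550)²·(1 − 12/200)·40.77²/12 = 17.2172
  stratum B: (350/550)²·(1 − 61/350)·41.24²/61 = 9.32283
V̂(ȳ_st) = 26.54
SE(ȳ_st) = √26.54 = 5.1517

ȳ_st ≈ 103.60, SE ≈ 5.15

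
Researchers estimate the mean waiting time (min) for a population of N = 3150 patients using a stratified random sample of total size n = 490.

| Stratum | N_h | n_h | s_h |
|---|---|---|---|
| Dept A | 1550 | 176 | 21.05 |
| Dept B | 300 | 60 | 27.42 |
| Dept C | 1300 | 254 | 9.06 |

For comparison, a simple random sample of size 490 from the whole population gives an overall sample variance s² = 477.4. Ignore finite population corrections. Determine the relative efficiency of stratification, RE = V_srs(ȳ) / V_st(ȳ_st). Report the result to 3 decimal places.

V̂(ȳ_st) = Σ W_h² s_h²/n_h, with W_h = N_h/N and N = 3150:
  stratum Dept A: (1550/3150)²·21.05²/176 = 0.609584
  stratum Dept B: (300/3150)²·27.42²/60 = 0.113659
  stratum Dept C: (1300/3150)²·9.06²/254 = 0.0550412
V_st = 0.778285
V_srs = s²/n = 477.4/490 = 0.974286
Relative efficiency = V_srs / V_st = 0.974286/0.778285 = 1.2518

RE ≈ 1.252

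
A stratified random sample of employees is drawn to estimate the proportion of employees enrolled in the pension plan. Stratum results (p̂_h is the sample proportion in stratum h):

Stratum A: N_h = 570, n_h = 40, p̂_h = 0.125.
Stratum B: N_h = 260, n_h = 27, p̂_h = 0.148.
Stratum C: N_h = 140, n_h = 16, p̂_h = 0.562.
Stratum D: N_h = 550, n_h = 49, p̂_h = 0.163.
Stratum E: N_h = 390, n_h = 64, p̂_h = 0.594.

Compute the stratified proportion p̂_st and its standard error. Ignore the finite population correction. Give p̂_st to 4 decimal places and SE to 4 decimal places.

p̂_st ≈ 0.2669, SE ≈ 0.0287

N = 1910; stratum weights W_h = N_h/N.
p̂_st = Σ W_h p̂_h = (570·0.125 + 260·0.148 + 140·0.562 + 550·0.163 + 390·0.594)/1910 = 0.26687
V̂(p̂_st) = Σ W_h² p̂_h(1−p̂_h)/(n_h−1):
  stratum A: (570/1910)²·0.125·0.875/39 = 0.000249768
  stratum B: (260/1910)²·0.148·0.852/26 = 8.98686e-05
  stratum C: (140/1910)²·0.562·0.438/15 = 8.81675e-05
  stratum D: (550/1910)²·0.163·0.837/48 = 0.000235684
  stratum E: (390/1910)²·0.594·0.406/63 = 0.000159601
V̂(p̂_st) = 0.000823089; SE = √V̂ = 0.0286895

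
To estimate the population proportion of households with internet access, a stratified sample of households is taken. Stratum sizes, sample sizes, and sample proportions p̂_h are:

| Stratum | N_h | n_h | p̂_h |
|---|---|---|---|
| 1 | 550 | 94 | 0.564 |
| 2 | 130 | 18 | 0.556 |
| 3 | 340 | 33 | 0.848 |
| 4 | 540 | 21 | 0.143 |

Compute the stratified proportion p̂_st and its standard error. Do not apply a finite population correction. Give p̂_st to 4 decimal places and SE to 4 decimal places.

p̂_st ≈ 0.4795, SE ≈ 0.0368

N = 1560; stratum weights W_h = N_h/N.
p̂_st = Σ W_h p̂_h = (550·0.564 + 130·0.556 + 340·0.848 + 540·0.143)/1560 = 0.47950
V̂(p̂_st) = Σ W_h² p̂_h(1−p̂_h)/(n_h−1):
  stratum 1: (550/1560)²·0.564·0.436/93 = 0.000328669
  stratum 2: (130/1560)²·0.556·0.444/17 = 0.000100843
  stratum 3: (340/1560)²·0.848·0.152/32 = 0.000191337
  stratum 4: (540/1560)²·0.143·0.857/20 = 0.000734218
V̂(p̂_st) = 0.00135507; SE = √V̂ = 0.0368112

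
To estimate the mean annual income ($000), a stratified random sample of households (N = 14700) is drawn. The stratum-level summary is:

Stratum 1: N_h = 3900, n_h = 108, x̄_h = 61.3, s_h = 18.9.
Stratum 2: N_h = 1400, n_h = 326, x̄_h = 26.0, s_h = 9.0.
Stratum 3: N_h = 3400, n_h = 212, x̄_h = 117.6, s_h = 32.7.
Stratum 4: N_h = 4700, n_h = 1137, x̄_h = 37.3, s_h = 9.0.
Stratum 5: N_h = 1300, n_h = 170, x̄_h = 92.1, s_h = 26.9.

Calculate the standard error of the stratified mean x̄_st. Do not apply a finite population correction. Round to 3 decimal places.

SE(x̄_st) ≈ 0.739

V̂(x̄_st) = Σ W_h² s_h²/n_h, with W_h = N_h/N and N = 14700:
  stratum 1: (3900/14700)²·18.9²/108 = 0.232806
  stratum 2: (1400/14700)²·9.0²/326 = 0.00225366
  stratum 3: (3400/14700)²·32.7²/212 = 0.269825
  stratum 4: (4700/14700)²·9.0²/1137 = 0.00728259
  stratum 5: (1300/14700)²·26.9²/170 = 0.0332895
V̂(x̄_st) = 0.545457
SE(x̄_st) = √0.545457 = 0.738551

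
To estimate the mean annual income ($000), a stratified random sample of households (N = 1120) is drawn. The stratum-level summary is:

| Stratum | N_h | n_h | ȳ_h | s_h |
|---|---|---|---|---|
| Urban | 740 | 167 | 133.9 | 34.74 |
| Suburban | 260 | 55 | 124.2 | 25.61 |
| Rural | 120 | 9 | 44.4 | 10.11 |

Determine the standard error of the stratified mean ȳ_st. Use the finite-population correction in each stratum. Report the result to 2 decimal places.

SE(ȳ_st) ≈ 1.75

V̂(ȳ_st) = Σ W_h² (1 − n_h/N_h) s_h²/n_h, with W_h = N_h/N and N = 1120:
  stratum Urban: (740/1120)²·(1 − 167/740)·34.74²/167 = 2.44283
  stratum Suburban: (260/1120)²·(1 − 55/260)·25.61²/55 = 0.506696
  stratum Rural: (120/1120)²·(1 − 9/120)·10.11²/9 = 0.120595
V̂(ȳ_st) = 3.07012
SE(ȳ_st) = √3.07012 = 1.75218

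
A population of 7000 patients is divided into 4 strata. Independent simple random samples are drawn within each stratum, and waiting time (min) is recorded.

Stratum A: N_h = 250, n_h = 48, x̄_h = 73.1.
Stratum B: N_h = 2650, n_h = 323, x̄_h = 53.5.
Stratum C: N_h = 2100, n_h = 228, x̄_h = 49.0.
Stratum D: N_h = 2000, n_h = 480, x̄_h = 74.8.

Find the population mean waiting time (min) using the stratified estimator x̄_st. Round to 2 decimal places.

x̄_st ≈ 58.94

N = Σ N_h = 7000. Stratum weights W_h = N_h/N.
x̄_st = (250·73.1 + 2650·53.5 + 2100·49.0 + 2000·74.8) / 7000 = 58.9357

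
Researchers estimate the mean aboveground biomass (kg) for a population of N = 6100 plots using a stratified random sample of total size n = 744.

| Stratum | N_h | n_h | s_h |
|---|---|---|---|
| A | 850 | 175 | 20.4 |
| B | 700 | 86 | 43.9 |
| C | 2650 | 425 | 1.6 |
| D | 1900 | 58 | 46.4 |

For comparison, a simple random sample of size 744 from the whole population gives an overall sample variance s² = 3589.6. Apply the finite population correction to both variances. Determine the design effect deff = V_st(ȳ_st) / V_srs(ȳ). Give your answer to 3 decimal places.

V̂(ȳ_st) = Σ W_h² (1 − n_h/N_h) s_h²/n_h, with W_h = N_h/N and N = 6100:
  stratum A: (850/6100)²·(1 − 175/850)·20.4²/175 = 0.0366678
  stratum B: (700/6100)²·(1 − 86/700)·43.9²/86 = 0.258844
  stratum C: (2650/6100)²·(1 − 425/2650)·1.6²/425 = 0.000954481
  stratum D: (1900/6100)²·(1 − 58/1900)·46.4²/58 = 3.49134
V_st = 3.7878
V_srs = (1 − 744/6100)·3589.6/744 = 4.23627
deff = V_st / V_srs = 3.7878/4.23627 = 0.8941

deff ≈ 0.894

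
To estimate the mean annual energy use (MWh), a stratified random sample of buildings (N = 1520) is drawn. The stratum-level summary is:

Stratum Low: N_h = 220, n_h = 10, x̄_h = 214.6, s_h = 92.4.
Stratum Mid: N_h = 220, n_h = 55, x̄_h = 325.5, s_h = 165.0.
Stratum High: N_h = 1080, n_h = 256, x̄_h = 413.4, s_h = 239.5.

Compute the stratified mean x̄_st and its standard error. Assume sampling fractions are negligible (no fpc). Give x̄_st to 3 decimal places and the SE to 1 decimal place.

x̄_st ≈ 371.904, SE ≈ 11.9

x̄_st = Σ W_h x̄_h = (220·214.6 + 220·325.5 + 1080·413.4)/1520 = 371.90395
V̂(x̄_st) = Σ W_h² s_h²/n_h, with W_h = N_h/N and N = 1520:
  stratum Low: (220/1520)²·92.4²/10 = 17.8855
  stratum Mid: (220/1520)²·165.0²/55 = 10.3696
  stratum High: (1080/1520)²·239.5²/256 = 113.118
V̂(x̄_st) = 141.373
SE(x̄_st) = √141.373 = 11.89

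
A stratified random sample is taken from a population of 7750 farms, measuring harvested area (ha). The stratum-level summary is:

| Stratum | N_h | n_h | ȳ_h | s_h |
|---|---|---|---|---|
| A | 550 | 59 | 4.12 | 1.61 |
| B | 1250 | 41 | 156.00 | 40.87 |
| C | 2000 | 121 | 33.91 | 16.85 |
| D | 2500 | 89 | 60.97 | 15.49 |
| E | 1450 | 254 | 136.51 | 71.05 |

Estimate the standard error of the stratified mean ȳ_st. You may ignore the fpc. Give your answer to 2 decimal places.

V̂(ȳ_st) = Σ W_h² s_h²/n_h, with W_h = N_h/N and N = 7750:
  stratum A: (550/7750)²·1.61²/59 = 0.00022127
  stratum B: (1250/7750)²·40.87²/41 = 1.05984
  stratum C: (2000/7750)²·16.85²/121 = 0.156268
  stratum D: (2500/7750)²·15.49²/89 = 0.280537
  stratum E: (1450/7750)²·71.05²/254 = 0.695708
V̂(ȳ_st) = 2.19258
SE(ȳ_st) = √2.19258 = 1.48074

SE(ȳ_st) ≈ 1.48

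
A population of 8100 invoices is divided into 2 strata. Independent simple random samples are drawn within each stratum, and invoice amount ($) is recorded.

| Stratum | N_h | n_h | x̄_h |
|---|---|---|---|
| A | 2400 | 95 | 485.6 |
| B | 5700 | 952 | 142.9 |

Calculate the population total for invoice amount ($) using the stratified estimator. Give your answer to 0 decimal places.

τ̂_st ≈ 1979970

τ̂_st = Σ N_h x̄_h = 2400·485.6 + 5700·142.9 = 1979970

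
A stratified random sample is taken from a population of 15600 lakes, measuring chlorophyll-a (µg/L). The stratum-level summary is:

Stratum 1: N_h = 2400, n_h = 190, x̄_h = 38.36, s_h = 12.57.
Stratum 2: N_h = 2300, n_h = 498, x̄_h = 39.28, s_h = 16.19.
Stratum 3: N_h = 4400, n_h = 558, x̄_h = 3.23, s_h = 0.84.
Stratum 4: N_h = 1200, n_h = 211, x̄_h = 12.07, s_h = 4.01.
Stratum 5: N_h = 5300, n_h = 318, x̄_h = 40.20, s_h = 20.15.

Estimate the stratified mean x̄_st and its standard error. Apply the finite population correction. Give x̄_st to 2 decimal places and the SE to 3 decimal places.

x̄_st ≈ 27.19, SE ≈ 0.408

x̄_st = Σ W_h x̄_h = (2400·38.36 + 2300·39.28 + 4400·3.23 + 1200·12.07 + 5300·40.20)/15600 = 27.19000
V̂(x̄_st) = Σ W_h² (1 − n_h/N_h) s_h²/n_h, with W_h = N_h/N and N = 15600:
  stratum 1: (2400/15600)²·(1 − 190/2400)·12.57²/190 = 0.0181247
  stratum 2: (2300/15600)²·(1 − 498/2300)·16.19²/498 = 0.00896392
  stratum 3: (4400/15600)²·(1 − 558/4400)·0.84²/558 = 8.78386e-05
  stratum 4: (1200/15600)²·(1 − 211/1200)·4.01²/211 = 0.00037165
  stratum 5: (5300/15600)²·(1 − 318/5300)·20.15²/318 = 0.138533
V̂(x̄_st) = 0.166081
SE(x̄_st) = √0.166081 = 0.407531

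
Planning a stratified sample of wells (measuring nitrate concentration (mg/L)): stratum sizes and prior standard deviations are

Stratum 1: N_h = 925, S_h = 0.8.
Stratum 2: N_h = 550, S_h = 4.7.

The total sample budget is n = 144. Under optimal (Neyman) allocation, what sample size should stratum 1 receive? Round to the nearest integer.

Neyman allocation: n_h = n · N_h S_h / Σ N_i S_i, with n = 144.
  stratum 1: N_h·S_h = 925·0.8 = 740.00
  stratum 2: N_h·S_h = 550·4.7 = 2585.00
Σ N_h S_h = 3325.00
n for stratum 1 = 144·740.00/3325.00 = 32.048 → 32

32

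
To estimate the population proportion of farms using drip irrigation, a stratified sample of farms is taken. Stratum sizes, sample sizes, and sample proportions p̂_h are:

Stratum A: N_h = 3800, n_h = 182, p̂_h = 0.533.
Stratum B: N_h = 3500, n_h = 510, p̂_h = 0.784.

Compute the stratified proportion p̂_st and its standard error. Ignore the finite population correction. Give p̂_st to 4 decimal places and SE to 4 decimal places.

N = 7300; stratum weights W_h = N_h/N.
p̂_st = Σ W_h p̂_h = (3800·0.533 + 3500·0.784)/7300 = 0.65334
V̂(p̂_st) = Σ W_h² p̂_h(1−p̂_h)/(n_h−1):
  stratum A: (3800/7300)²·0.533·0.467/181 = 0.000372638
  stratum B: (3500/7300)²·0.784·0.216/509 = 7.6479e-05
V̂(p̂_st) = 0.000449117; SE = √V̂ = 0.0211924

p̂_st ≈ 0.6533, SE ≈ 0.0212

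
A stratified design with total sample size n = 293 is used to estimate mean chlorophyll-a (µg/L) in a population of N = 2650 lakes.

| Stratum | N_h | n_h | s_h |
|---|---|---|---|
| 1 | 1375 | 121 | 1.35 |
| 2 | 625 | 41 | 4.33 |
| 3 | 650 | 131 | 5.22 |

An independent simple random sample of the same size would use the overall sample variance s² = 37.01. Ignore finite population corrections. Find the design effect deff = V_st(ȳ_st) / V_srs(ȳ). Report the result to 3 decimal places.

V̂(ȳ_st) = Σ W_h² s_h²/n_h, with W_h = N_h/N and N = 2650:
  stratum 1: (1375/2650)²·1.35²/121 = 0.00405505
  stratum 2: (625/2650)²·4.33²/41 = 0.0254367
  stratum 3: (650/2650)²·5.22²/131 = 0.0125142
V_st = 0.042006
V_srs = s²/n = 37.01/293 = 0.126314
deff = V_st / V_srs = 0.042006/0.126314 = 0.3326

deff ≈ 0.333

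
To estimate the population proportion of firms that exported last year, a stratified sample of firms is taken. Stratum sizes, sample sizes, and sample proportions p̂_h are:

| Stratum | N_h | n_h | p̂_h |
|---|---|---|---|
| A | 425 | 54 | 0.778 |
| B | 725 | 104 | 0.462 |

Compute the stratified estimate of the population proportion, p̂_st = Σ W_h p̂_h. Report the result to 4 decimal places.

N = 1150; stratum weights W_h = N_h/N.
p̂_st = Σ W_h p̂_h = (425·0.778 + 725·0.462)/1150 = 0.57878

p̂_st ≈ 0.5788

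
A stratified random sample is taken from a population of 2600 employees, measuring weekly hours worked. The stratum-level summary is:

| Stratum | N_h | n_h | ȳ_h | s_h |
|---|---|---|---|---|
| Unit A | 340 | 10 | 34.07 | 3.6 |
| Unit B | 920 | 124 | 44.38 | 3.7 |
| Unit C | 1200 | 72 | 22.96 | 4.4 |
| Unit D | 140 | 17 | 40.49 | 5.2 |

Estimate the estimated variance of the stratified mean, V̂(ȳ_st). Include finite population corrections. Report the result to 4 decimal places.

V̂(ȳ_st) ≈ 0.0914

V̂(ȳ_st) = Σ W_h² (1 − n_h/N_h) s_h²/n_h, with W_h = N_h/N and N = 2600:
  stratum Unit A: (340/2600)²·(1 − 10/340)·3.6²/10 = 0.0215105
  stratum Unit B: (920/2600)²·(1 − 124/920)·3.7²/124 = 0.0119601
  stratum Unit C: (1200/2600)²·(1 − 72/1200)·4.4²/72 = 0.0538414
  stratum Unit D: (140/2600)²·(1 − 17/140)·5.2²/17 = 0.00405176
V̂(ȳ_st) = 0.0913638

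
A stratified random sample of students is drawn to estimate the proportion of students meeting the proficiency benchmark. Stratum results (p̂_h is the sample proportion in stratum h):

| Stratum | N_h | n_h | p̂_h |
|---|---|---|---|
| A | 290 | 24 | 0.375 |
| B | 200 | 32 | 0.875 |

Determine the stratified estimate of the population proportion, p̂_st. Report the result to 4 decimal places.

N = 490; stratum weights W_h = N_h/N.
p̂_st = Σ W_h p̂_h = (290·0.375 + 200·0.875)/490 = 0.57908

p̂_st ≈ 0.5791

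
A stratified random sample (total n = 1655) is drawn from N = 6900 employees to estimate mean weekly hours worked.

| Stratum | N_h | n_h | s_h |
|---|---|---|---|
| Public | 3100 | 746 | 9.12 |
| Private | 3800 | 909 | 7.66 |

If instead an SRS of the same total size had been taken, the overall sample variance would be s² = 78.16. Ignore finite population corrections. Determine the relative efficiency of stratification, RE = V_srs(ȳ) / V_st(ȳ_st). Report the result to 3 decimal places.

V̂(ȳ_st) = Σ W_h² s_h²/n_h, with W_h = N_h/N and N = 6900:
  stratum Public: (3100/6900)²·9.12²/746 = 0.0225048
  stratum Private: (3800/6900)²·7.66²/909 = 0.0195777
V_st = 0.0420826
V_srs = s²/n = 78.16/1655 = 0.0472266
Relative efficiency = V_srs / V_st = 0.0472266/0.0420826 = 1.1222

RE ≈ 1.122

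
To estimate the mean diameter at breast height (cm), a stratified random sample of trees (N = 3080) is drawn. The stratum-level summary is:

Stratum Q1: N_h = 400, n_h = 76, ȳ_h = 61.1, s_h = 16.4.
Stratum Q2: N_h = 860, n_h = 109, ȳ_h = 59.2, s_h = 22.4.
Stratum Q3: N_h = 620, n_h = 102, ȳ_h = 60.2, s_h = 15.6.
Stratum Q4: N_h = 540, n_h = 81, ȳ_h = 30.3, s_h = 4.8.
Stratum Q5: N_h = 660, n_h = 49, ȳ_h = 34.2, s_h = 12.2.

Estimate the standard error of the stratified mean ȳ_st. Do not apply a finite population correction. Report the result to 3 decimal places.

V̂(ȳ_st) = Σ W_h² s_h²/n_h, with W_h = N_h/N and N = 3080:
  stratum Q1: (400/3080)²·16.4²/76 = 0.0596888
  stratum Q2: (860/3080)²·22.4²/109 = 0.358893
  stratum Q3: (620/3080)²·15.6²/102 = 0.0966787
  stratum Q4: (540/3080)²·4.8²/81 = 0.00874346
  stratum Q5: (660/3080)²·12.2²/49 = 0.139479
V̂(ȳ_st) = 0.663483
SE(ȳ_st) = √0.663483 = 0.814545

SE(ȳ_st) ≈ 0.815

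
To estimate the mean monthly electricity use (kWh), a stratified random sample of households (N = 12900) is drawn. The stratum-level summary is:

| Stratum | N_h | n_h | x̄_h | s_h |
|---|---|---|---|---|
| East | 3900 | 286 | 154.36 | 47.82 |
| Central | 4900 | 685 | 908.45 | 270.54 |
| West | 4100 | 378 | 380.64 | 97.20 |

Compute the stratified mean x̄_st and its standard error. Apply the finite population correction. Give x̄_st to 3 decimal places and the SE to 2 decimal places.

x̄_st ≈ 512.716, SE ≈ 4.03

x̄_st = Σ W_h x̄_h = (3900·154.36 + 4900·908.45 + 4100·380.64)/12900 = 512.71574
V̂(x̄_st) = Σ W_h² (1 − n_h/N_h) s_h²/n_h, with W_h = N_h/N and N = 12900:
  stratum East: (3900/12900)²·(1 − 286/3900)·47.82²/286 = 0.677215
  stratum Central: (4900/12900)²·(1 − 685/4900)·270.54²/685 = 13.2613
  stratum West: (4100/12900)²·(1 − 378/4100)·97.20²/378 = 2.29204
V̂(x̄_st) = 16.2306
SE(x̄_st) = √16.2306 = 4.02872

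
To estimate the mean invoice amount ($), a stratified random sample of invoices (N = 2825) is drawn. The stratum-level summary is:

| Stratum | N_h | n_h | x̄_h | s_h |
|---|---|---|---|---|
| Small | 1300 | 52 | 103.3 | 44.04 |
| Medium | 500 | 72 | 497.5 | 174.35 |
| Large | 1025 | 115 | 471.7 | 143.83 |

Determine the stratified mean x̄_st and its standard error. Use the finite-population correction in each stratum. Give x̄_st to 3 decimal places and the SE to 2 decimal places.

x̄_st ≈ 306.737, SE ≈ 6.32

x̄_st = Σ W_h x̄_h = (1300·103.3 + 500·497.5 + 1025·471.7)/2825 = 306.73717
V̂(x̄_st) = Σ W_h² (1 − n_h/N_h) s_h²/n_h, with W_h = N_h/N and N = 2825:
  stratum Small: (1300/2825)²·(1 − 52/1300)·44.04²/52 = 7.5825
  stratum Medium: (500/2825)²·(1 − 72/500)·174.35²/72 = 11.3211
  stratum Large: (1025/2825)²·(1 − 115/1025)·143.83²/115 = 21.0247
V̂(x̄_st) = 39.9283
SE(x̄_st) = √39.9283 = 6.31888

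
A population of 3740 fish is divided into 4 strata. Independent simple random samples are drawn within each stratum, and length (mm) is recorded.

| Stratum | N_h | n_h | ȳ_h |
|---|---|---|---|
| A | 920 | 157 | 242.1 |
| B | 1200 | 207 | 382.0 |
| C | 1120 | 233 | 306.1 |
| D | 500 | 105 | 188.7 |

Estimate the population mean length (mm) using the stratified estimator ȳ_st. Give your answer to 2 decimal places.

N = Σ N_h = 3740. Stratum weights W_h = N_h/N.
ȳ_st = (920·242.1 + 1200·382.0 + 1120·306.1 + 500·188.7) / 3740 = 299.0144

ȳ_st ≈ 299.01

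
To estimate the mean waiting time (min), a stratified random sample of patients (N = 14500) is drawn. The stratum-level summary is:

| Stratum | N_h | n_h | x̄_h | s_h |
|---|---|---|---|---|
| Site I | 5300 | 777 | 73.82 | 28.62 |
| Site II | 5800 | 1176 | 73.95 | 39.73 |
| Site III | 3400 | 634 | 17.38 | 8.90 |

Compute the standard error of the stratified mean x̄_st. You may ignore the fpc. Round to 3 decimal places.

SE(x̄_st) ≈ 0.602

V̂(x̄_st) = Σ W_h² s_h²/n_h, with W_h = N_h/N and N = 14500:
  stratum Site I: (5300/14500)²·28.62²/777 = 0.140843
  stratum Site II: (5800/14500)²·39.73²/1176 = 0.214758
  stratum Site III: (3400/14500)²·8.90²/634 = 0.0068693
V̂(x̄_st) = 0.36247
SE(x̄_st) = √0.36247 = 0.602055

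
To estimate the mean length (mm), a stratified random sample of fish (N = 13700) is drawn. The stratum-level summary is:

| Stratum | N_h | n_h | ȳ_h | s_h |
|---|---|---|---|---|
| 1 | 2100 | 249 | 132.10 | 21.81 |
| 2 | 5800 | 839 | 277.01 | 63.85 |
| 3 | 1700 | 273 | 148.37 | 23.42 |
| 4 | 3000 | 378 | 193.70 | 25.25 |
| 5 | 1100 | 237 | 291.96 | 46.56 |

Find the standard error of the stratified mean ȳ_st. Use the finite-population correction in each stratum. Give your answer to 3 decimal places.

SE(ȳ_st) ≈ 0.963

V̂(ȳ_st) = Σ W_h² (1 − n_h/N_h) s_h²/n_h, with W_h = N_h/N and N = 13700:
  stratum 1: (2100/13700)²·(1 − 249/2100)·21.81²/249 = 0.0395637
  stratum 2: (5800/13700)²·(1 − 839/5800)·63.85²/839 = 0.744931
  stratum 3: (1700/13700)²·(1 − 273/1700)·23.42²/273 = 0.0259683
  stratum 4: (3000/13700)²·(1 − 378/3000)·25.25²/378 = 0.0706877
  stratum 5: (1100/13700)²·(1 − 237/1100)·46.56²/237 = 0.0462637
V̂(ȳ_st) = 0.927414
SE(ȳ_st) = √0.927414 = 0.963023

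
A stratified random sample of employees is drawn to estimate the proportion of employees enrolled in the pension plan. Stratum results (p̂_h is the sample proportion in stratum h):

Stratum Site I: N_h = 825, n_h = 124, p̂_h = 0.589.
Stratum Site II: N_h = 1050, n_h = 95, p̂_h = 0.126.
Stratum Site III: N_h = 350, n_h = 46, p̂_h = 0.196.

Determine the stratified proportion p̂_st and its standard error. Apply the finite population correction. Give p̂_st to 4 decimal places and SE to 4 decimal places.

N = 2225; stratum weights W_h = N_h/N.
p̂_st = Σ W_h p̂_h = (825·0.589 + 1050·0.126 + 350·0.196)/2225 = 0.30869
V̂(p̂_st) = Σ W_h² (1 − n_h/N_h) p̂_h(1−p̂_h)/(n_h−1):
  stratum Site I: (825/2225)²·(1 − 124/825)·0.589·0.411/123 = 0.000229913
  stratum Site II: (1050/2225)²·(1 − 95/1050)·0.126·0.874/94 = 0.000237294
  stratum Site III: (350/2225)²·(1 − 46/350)·0.196·0.804/45 = 7.52629e-05
V̂(p̂_st) = 0.00054247; SE = √V̂ = 0.023291

p̂_st ≈ 0.3087, SE ≈ 0.0233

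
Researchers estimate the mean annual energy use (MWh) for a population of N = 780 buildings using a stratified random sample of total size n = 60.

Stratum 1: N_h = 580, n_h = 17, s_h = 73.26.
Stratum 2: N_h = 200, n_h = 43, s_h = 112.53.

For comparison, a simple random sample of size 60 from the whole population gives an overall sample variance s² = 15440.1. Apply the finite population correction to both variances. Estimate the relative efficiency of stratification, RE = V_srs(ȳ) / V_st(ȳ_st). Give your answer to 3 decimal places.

RE ≈ 1.286

V̂(ȳ_st) = Σ W_h² (1 − n_h/N_h) s_h²/n_h, with W_h = N_h/N and N = 780:
  stratum 1: (580/780)²·(1 − 17/580)·73.26²/17 = 169.446
  stratum 2: (200/780)²·(1 − 43/200)·112.53²/43 = 15.1988
V_st = 184.645
V_srs = (1 − 60/780)·15440.1/60 = 237.54
Relative efficiency = V_srs / V_st = 237.54/184.645 = 1.2865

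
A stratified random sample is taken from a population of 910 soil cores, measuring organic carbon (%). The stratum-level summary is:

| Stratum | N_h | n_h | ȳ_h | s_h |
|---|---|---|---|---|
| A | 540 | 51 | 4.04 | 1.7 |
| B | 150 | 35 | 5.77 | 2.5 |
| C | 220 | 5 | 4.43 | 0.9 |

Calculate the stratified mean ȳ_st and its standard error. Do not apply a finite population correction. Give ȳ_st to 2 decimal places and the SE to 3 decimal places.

ȳ_st ≈ 4.42, SE ≈ 0.185

ȳ_st = Σ W_h ȳ_h = (540·4.04 + 150·5.77 + 220·4.43)/910 = 4.41945
V̂(ȳ_st) = Σ W_h² s_h²/n_h, with W_h = N_h/N and N = 910:
  stratum A: (540/910)²·1.7²/51 = 0.0199541
  stratum B: (150/910)²·2.5²/35 = 0.0048519
  stratum C: (220/910)²·0.9²/5 = 0.00946842
V̂(ȳ_st) = 0.0342744
SE(ȳ_st) = √0.0342744 = 0.185134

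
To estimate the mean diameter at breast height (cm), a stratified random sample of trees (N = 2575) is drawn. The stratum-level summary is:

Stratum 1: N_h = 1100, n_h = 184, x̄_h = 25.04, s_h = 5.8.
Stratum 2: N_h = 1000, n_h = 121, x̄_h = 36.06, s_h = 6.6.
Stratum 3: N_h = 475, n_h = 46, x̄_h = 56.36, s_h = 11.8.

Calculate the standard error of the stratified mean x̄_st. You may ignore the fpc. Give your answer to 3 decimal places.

V̂(x̄_st) = Σ W_h² s_h²/n_h, with W_h = N_h/N and N = 2575:
  stratum 1: (1100/2575)²·5.8²/184 = 0.0333633
  stratum 2: (1000/2575)²·6.6²/121 = 0.0542935
  stratum 3: (475/2575)²·11.8²/46 = 0.103
V̂(x̄_st) = 0.190657
SE(x̄_st) = √0.190657 = 0.436643

SE(x̄_st) ≈ 0.437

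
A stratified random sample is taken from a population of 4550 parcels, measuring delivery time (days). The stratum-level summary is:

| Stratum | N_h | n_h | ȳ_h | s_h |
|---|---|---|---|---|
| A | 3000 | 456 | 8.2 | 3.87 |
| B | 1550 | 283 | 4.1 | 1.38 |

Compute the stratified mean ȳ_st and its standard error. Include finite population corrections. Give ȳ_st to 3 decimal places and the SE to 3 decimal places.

ȳ_st = Σ W_h ȳ_h = (3000·8.2 + 1550·4.1)/4550 = 6.80330
V̂(ȳ_st) = Σ W_h² (1 − n_h/N_h) s_h²/n_h, with W_h = N_h/N and N = 4550:
  stratum A: (3000/4550)²·(1 − 456/3000)·3.87²/456 = 0.012108
  stratum B: (1550/4550)²·(1 − 283/1550)·1.38²/283 = 0.000638348
V̂(ȳ_st) = 0.0127464
SE(ȳ_st) = √0.0127464 = 0.1129

ȳ_st ≈ 6.803, SE ≈ 0.113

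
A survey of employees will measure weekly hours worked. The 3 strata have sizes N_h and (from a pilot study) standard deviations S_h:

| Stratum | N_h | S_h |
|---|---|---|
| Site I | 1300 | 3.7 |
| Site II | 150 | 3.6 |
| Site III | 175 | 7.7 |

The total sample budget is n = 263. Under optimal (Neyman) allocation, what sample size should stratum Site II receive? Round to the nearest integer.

Neyman allocation: n_h = n · N_h S_h / Σ N_i S_i, with n = 263.
  stratum Site I: N_h·S_h = 1300·3.7 = 4810.00
  stratum Site II: N_h·S_h = 150·3.6 = 540.00
  stratum Site III: N_h·S_h = 175·7.7 = 1347.50
Σ N_h S_h = 6697.50
n for stratum Site II = 263·540.00/6697.50 = 21.205 → 21

21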